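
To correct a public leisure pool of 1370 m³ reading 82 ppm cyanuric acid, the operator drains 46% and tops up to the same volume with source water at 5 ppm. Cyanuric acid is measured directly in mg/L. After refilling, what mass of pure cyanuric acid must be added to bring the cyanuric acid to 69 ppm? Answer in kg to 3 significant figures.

Volume: 1370 m³ = 1,370,000 L.
After draining 46% and refilling: 82 × 0.54 + 5 × 0.46 = 46.58 ppm.
Deficit to target: 69 − 46.58 = 22.42 mg/L.
Mass: 22.42 mg/L × 1,370,000 L = 30,720 g cyanuric acid.

30.7 kg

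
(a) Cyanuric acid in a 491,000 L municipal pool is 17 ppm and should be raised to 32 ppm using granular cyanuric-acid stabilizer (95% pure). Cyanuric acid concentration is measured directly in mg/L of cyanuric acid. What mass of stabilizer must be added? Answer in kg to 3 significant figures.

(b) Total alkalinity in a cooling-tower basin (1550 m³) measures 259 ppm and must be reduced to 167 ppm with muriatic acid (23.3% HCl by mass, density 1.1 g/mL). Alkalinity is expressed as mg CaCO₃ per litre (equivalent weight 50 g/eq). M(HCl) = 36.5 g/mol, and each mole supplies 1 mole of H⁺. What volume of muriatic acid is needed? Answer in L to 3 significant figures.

(a) CYA to add: (32 − 17) = 15 mg/L × 491,000 L = 7365 g cyanuric acid.
(a) At 95% purity: 7365 / 0.95 = 7753 g product.

(b) Volume: 1550 m³ = 1,550,000 L.
(b) Alkalinity to neutralize: (259 − 167) = 92 mg/L as CaCO₃ × 1,550,000 L = 142,600 g as CaCO₃.
(b) Equivalents of H⁺ required: 142,600 ÷ 50 g/eq = 2852 eq = 2852 mol HCl.
(b) Mass of HCl: 2852 × 36.5 = 104,100 g.
(b) Mass of 23.3% solution: 104,100 / 0.233 = 446,800 g.
(b) Volume: 446,800 g ÷ 1.1 g/mL = 406,200 mL.

(a) 7.75 kg; (b) 406 L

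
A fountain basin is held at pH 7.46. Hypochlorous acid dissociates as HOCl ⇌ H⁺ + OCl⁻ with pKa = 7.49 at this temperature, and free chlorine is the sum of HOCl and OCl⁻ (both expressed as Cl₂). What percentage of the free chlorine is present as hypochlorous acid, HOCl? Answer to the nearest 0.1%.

[OCl⁻]/[HOCl] = 10^(pH − pKa) = 10^(7.46 − 7.49) = 10^-0.03 = 0.9333.
Fraction as HOCl = 1 / (1 + 0.9333) = 0.5173.

51.7%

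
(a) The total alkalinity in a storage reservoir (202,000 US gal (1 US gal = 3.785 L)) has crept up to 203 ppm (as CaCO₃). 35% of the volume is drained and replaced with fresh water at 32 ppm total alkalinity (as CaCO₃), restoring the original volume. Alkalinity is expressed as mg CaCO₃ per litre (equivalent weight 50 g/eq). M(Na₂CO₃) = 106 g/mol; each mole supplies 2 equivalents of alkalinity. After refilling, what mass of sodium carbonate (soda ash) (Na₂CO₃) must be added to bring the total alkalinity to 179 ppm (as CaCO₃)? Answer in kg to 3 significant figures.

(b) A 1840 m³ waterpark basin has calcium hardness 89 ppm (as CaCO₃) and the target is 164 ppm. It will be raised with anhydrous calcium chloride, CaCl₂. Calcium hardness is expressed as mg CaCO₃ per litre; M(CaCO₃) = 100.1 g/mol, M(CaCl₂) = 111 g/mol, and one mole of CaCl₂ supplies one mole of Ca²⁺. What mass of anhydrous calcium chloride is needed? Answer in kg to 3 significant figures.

(a) 29.1 kg; (b) 153 kg

(a) Volume: 202,000 US gal × 3.785 L/gal = 764,570 L.
(a) After draining 35% and refilling: 203 × 0.65 + 32 × 0.35 = 143.15 ppm.
(a) Deficit to target: 179 − 143.15 = 35.85 mg/L.
(a) As CaCO₃: 35.85 mg/L × 764,570 L = 27,410 g; ÷ 50 g/eq ÷ 2 = 274.1 mol Na₂CO₃.
(a) Mass: 274.1 × 106 = 29,050 g.

(b) Volume: 1840 m³ = 1,840,000 L.
(b) Hardness to add: (164 − 89) = 75 mg/L as CaCO₃ × 1,840,000 L = 138,000 g as CaCO₃.
(b) Moles of Ca²⁺ (1 mol Ca²⁺ ≡ 1 mol CaCO₃): 138,000 / 100.1 g/mol = 1379 mol.
(b) Mass of CaCl₂: 1379 × 111 = 153,000 g.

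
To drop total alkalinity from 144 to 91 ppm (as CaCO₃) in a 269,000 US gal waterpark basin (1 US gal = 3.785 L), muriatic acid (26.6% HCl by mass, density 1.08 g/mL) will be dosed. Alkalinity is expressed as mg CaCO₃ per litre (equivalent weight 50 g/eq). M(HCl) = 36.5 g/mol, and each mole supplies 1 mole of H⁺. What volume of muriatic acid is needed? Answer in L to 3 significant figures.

Volume: 269,000 US gal × 3.785 L/gal = 1,018,165 L.
Alkalinity to neutralize: (144 − 91) = 53 mg/L as CaCO₃ × 1,018,165 L = 53,960 g as CaCO₃.
Equivalents of H⁺ required: 53,960 ÷ 50 g/eq = 1079 eq = 1079 mol HCl.
Mass of HCl: 1079 × 36.5 = 39,390 g.
Mass of 26.6% solution: 39,390 / 0.266 = 148,100 g.
Volume: 148,100 g ÷ 1.08 g/mL = 137,100 mL.

137 L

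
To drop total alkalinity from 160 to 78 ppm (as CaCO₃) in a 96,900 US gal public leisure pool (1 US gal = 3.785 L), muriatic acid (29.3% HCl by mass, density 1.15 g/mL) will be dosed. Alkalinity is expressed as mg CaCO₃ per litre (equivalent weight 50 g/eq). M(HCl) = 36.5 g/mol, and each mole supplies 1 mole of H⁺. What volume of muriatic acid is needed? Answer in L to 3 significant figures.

65.2 L

Volume: 96,900 US gal × 3.785 L/gal = 366,766 L.
Alkalinity to neutralize: (160 − 78) = 82 mg/L as CaCO₃ × 366,766 L = 30,070 g as CaCO₃.
Equivalents of H⁺ required: 30,070 ÷ 50 g/eq = 601.5 eq = 601.5 mol HCl.
Mass of HCl: 601.5 × 36.5 = 21,950 g.
Mass of 29.3% solution: 21,950 / 0.293 = 74,930 g.
Volume: 74,930 g ÷ 1.15 g/mL = 65,160 mL.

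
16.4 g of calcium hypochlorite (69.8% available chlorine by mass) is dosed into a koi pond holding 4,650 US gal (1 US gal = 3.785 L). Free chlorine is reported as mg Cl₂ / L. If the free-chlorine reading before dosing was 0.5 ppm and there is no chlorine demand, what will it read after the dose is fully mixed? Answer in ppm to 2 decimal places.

1.15 ppm

Volume: 4,650 US gal × 3.785 L/gal = 17,600 L.
Available chlorine delivered: 16.4 g × 0.698 = 11.45 g as Cl₂.
Concentration rise: 11.45 g / 17,600 L = 0.6504 mg/L = 0.65 ppm.
Final FC: 0.5 + 0.65 = 1.15 ppm.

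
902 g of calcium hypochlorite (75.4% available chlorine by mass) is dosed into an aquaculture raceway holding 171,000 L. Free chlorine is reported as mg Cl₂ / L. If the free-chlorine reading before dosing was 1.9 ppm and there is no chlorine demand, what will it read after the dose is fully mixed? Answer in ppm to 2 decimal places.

Available chlorine delivered: 902 g × 0.754 = 680.1 g as Cl₂.
Concentration rise: 680.1 g / 171,000 L = 3.977 mg/L = 3.98 ppm.
Final FC: 1.9 + 3.98 = 5.88 ppm.

5.88 ppm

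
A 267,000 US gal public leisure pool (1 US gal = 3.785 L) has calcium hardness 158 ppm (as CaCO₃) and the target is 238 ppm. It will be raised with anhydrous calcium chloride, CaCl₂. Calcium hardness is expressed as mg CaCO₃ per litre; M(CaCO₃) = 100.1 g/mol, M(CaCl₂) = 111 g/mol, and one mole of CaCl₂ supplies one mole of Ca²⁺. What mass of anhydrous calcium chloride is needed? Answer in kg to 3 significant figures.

Volume: 267,000 US gal × 3.785 L/gal = 1,010,595 L.
Hardness to add: (238 − 158) = 80 mg/L as CaCO₃ × 1,010,595 L = 80,850 g as CaCO₃.
Moles of Ca²⁺ (1 mol Ca²⁺ ≡ 1 mol CaCO₃): 80,850 / 100.1 g/mol = 807.7 mol.
Mass of CaCl₂: 807.7 × 111 = 89,650 g.

89.7 kg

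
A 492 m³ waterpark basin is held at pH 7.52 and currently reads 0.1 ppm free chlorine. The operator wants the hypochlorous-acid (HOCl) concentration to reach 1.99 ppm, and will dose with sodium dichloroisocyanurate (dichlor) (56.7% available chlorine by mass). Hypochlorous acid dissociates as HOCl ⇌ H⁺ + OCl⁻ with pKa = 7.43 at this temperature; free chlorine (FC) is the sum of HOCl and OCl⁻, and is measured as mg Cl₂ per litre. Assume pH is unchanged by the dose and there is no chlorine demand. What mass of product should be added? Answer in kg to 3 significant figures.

Volume: 492 m³ = 492,000 L.
[OCl⁻]/[HOCl] = 10^(pH − pKa) = 10^(7.52 − 7.43) = 1.23; fraction as HOCl = 1/(1 + 1.23) = 0.4484.
Free chlorine required for 1.99 ppm HOCl: 1.99 / 0.4484 = 4.438 ppm.
FC to add: 4.438 − 0.1 = 4.338 mg/L as Cl₂.
Cl₂ equivalent: 4.338 mg/L × 492,000 L = 2134 g.
Product at 56.7% available Cl: 2134 / 0.567 = 3764 g.

3.76 kg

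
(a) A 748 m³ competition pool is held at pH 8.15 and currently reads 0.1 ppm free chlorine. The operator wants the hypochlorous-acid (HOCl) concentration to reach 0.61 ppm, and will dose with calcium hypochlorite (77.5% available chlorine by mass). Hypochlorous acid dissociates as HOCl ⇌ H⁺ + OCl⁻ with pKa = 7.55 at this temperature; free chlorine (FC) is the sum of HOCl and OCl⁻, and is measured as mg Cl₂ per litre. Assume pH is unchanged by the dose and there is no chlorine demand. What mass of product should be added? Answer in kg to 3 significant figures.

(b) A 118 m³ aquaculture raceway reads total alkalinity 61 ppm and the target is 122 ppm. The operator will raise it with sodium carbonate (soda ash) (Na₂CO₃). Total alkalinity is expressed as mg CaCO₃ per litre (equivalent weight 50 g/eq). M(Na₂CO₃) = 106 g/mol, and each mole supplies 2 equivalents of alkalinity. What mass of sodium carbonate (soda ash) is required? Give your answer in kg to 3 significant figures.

(a) Volume: 748 m³ = 748,000 L.
(a) [OCl⁻]/[HOCl] = 10^(pH − pKa) = 10^(8.15 − 7.55) = 3.981; fraction as HOCl = 1/(1 + 3.981) = 0.2008.
(a) Free chlorine required for 0.61 ppm HOCl: 0.61 / 0.2008 = 3.038 ppm.
(a) FC to add: 3.038 − 0.1 = 2.938 mg/L as Cl₂.
(a) Cl₂ equivalent: 2.938 mg/L × 748,000 L = 2198 g.
(a) Product at 77.5% available Cl: 2198 / 0.775 = 2836 g.

(b) Volume: 118 m³ = 118,000 L.
(b) Alkalinity to add: (122 − 61) = 61 mg/L as CaCO₃ × 118,000 L = 7198 g as CaCO₃.
(b) Equivalents: 7198 g ÷ 50 g/eq = 144 eq.
(b) Each mole of Na₂CO₃ supplies 2 eq, so 144 / 2 = 71.98 mol.
(b) Mass: 71.98 mol × 106 g/mol = 7630 g.

(a) 2.84 kg; (b) 7.63 kg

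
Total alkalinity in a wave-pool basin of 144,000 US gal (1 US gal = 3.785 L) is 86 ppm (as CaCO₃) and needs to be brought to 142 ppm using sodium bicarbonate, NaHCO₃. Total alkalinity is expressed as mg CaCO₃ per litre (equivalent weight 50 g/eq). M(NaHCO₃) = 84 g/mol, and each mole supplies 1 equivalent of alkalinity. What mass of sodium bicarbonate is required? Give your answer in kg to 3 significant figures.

51.3 kg

Volume: 144,000 US gal × 3.785 L/gal = 545,040 L.
Alkalinity to add: (142 − 86) = 56 mg/L as CaCO₃ × 545,040 L = 30,520 g as CaCO₃.
Equivalents: 30,520 g ÷ 50 g/eq = 610.4 eq.
NaHCO₃ supplies 1 eq per mole → 610.4 mol.
Mass: 610.4 mol × 84 g/mol = 51,280 g.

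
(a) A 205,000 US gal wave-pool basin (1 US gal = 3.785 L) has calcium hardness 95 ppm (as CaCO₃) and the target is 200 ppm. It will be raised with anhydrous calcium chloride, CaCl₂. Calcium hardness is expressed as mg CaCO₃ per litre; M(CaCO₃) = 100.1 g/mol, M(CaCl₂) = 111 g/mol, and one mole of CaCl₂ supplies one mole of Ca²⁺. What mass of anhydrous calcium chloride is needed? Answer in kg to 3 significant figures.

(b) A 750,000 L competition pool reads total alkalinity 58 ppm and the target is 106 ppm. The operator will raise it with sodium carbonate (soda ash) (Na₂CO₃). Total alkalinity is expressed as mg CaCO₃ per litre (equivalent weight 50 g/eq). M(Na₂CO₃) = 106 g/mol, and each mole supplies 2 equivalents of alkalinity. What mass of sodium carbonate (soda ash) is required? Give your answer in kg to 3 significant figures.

(a) Volume: 205,000 US gal × 3.785 L/gal = 775,925 L.
(a) Hardness to add: (200 − 95) = 105 mg/L as CaCO₃ × 775,925 L = 81,470 g as CaCO₃.
(a) Moles of Ca²⁺ (1 mol Ca²⁺ ≡ 1 mol CaCO₃): 81,470 / 100.1 g/mol = 813.9 mol.
(a) Mass of CaCl₂: 813.9 × 111 = 90,340 g.

(b) Alkalinity to add: (106 − 58) = 48 mg/L as CaCO₃ × 750,000 L = 36,000 g as CaCO₃.
(b) Equivalents: 36,000 g ÷ 50 g/eq = 720 eq.
(b) Each mole of Na₂CO₃ supplies 2 eq, so 720 / 2 = 360 mol.
(b) Mass: 360 mol × 106 g/mol = 38,160 g.

(a) 90.3 kg; (b) 38.2 kg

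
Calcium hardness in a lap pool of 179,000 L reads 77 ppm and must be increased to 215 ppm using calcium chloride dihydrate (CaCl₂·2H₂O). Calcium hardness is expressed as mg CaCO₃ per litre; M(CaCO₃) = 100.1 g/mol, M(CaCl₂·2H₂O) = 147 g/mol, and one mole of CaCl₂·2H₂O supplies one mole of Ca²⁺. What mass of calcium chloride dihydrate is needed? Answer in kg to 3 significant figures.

36.3 kg

Hardness to add: (215 − 77) = 138 mg/L as CaCO₃ × 179,000 L = 24,700 g as CaCO₃.
Moles of Ca²⁺ (1 mol Ca²⁺ ≡ 1 mol CaCO₃): 24,700 / 100.1 g/mol = 246.8 mol.
Mass of CaCl₂·2H₂O: 246.8 × 147 = 36,280 g.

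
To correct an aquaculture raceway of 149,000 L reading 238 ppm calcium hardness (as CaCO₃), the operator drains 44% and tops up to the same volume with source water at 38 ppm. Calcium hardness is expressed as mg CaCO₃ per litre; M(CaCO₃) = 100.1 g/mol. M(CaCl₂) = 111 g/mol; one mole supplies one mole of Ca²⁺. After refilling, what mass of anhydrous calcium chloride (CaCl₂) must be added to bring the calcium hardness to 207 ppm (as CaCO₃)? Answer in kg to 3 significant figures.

9.42 kg

After draining 44% and refilling: 238 × 0.56 + 38 × 0.44 = 150 ppm.
Deficit to target: 207 − 150 = 57 mg/L.
As CaCO₃: 57 mg/L × 149,000 L = 8493 g; ÷ 100.1 = 84.85 mol Ca²⁺.
Mass: 84.85 × 111 = 9418 g.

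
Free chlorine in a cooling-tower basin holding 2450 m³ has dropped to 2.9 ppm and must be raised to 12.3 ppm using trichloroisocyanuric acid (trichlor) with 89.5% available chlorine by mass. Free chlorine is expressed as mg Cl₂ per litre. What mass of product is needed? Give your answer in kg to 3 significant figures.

25.7 kg

Volume: 2450 m³ = 2,450,000 L.
Chlorine deficit: 12.3 − 2.9 = 9.4 ppm = 9.4 mg/L as Cl₂.
Cl₂ equivalent needed: 9.4 mg/L × 2,450,000 L = 23,030,000 mg = 23,030 g.
Product at 89.5% available chlorine: 23,030 / 0.895 = 25,730 g.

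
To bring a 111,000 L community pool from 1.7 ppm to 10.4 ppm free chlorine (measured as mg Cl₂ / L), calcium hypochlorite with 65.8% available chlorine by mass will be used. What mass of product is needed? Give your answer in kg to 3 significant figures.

Chlorine deficit: 10.4 − 1.7 = 8.7 ppm = 8.7 mg/L as Cl₂.
Cl₂ equivalent needed: 8.7 mg/L × 111,000 L = 965,700 mg = 965.7 g.
Product at 65.8% available chlorine: 965.7 / 0.658 = 1468 g.

1.47 kg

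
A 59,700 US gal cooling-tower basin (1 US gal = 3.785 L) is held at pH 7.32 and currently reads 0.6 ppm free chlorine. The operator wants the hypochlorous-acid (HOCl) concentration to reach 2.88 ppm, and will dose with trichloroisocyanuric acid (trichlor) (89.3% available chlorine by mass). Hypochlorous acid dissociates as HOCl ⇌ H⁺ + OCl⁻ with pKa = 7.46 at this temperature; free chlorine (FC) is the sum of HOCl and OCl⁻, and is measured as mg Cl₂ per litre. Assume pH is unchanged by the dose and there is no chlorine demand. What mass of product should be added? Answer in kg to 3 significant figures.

Volume: 59,700 US gal × 3.785 L/gal = 225,964 L.
[OCl⁻]/[HOCl] = 10^(pH − pKa) = 10^(7.32 − 7.46) = 0.7244; fraction as HOCl = 1/(1 + 0.7244) = 0.5799.
Free chlorine required for 2.88 ppm HOCl: 2.88 / 0.5799 = 4.966 ppm.
FC to add: 4.966 − 0.6 = 4.366 mg/L as Cl₂.
Cl₂ equivalent: 4.366 mg/L × 225,964 L = 986.6 g.
Product at 89.3% available Cl: 986.6 / 0.893 = 1105 g.

1.10 kg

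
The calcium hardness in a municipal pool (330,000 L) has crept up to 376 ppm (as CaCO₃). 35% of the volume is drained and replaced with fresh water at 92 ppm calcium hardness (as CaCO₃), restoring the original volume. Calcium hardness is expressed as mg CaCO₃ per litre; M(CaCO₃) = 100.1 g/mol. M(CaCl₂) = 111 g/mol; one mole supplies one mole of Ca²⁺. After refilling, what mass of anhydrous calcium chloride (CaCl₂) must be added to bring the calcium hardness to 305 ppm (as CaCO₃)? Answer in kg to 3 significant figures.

10.4 kg

After draining 35% and refilling: 376 × 0.65 + 92 × 0.35 = 276.6 ppm.
Deficit to target: 305 − 276.6 = 28.4 mg/L.
As CaCO₃: 28.4 mg/L × 330,000 L = 9372 g; ÷ 100.1 = 93.63 mol Ca²⁺.
Mass: 93.63 × 111 = 10,390 g.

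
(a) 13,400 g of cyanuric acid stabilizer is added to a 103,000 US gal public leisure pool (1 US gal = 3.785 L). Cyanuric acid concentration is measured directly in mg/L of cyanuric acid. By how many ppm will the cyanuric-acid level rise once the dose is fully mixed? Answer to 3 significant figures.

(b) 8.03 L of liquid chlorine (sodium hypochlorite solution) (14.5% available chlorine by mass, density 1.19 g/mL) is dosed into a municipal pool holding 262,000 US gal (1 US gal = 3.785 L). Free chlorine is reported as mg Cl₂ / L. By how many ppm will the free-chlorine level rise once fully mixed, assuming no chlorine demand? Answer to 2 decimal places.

(a) 34.4 ppm; (b) 1.40 ppm

(a) Volume: 103,000 US gal × 3.785 L/gal = 389,855 L.
(a) Rise: 13,400 g / 389,855 L × 1000 = 34.37 mg/L.

(b) Volume: 262,000 US gal × 3.785 L/gal = 991,670 L.
(b) Mass of solution: 8.03 L × 1000 mL/L × 1.19 g/mL = 9556 g.
(b) Available chlorine delivered: 9556 g × 0.145 = 1386 g as Cl₂.
(b) Concentration rise: 1386 g / 991,670 L = 1.397 mg/L = 1.40 ppm.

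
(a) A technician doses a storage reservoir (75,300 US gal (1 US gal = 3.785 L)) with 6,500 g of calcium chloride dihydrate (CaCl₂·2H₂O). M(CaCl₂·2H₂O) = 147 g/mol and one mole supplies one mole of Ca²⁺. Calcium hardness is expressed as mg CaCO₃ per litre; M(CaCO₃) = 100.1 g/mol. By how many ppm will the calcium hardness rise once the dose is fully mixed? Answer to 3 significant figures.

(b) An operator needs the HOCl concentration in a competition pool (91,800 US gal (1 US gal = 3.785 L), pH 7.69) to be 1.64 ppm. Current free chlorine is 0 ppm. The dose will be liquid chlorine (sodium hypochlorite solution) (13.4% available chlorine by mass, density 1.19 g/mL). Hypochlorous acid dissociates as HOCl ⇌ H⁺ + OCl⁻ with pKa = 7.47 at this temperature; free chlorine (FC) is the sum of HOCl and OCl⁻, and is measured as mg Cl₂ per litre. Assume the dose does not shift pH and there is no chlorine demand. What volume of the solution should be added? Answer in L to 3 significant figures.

(a) 15.5 ppm; (b) 9.50 L

(a) Volume: 75,300 US gal × 3.785 L/gal = 285,010 L.
(a) Moles of Ca²⁺: 6,500 g ÷ 147 g/mol = 44.22 mol.
(a) As CaCO₃: 44.22 mol × 100.1 g/mol = 4426 g.
(a) Rise: 4426 g / 285,010 L × 1000 = 15.53 mg/L.

(b) Volume: 91,800 US gal × 3.785 L/gal = 347,463 L.
(b) [OCl⁻]/[HOCl] = 10^(pH − pKa) = 10^(7.69 − 7.47) = 1.66; fraction as HOCl = 1/(1 + 1.66) = 0.376.
(b) Free chlorine required for 1.64 ppm HOCl: 1.64 / 0.376 = 4.362 ppm.
(b) FC to add: 4.362 − 0 = 4.362 mg/L as Cl₂.
(b) Cl₂ equivalent: 4.362 mg/L × 347,463 L = 1516 g.
(b) Product at 13.4% available Cl: 1516 / 0.134 = 11,310 g.
(b) Volume: 11,310 g ÷ 1.19 g/mL = 9504 mL.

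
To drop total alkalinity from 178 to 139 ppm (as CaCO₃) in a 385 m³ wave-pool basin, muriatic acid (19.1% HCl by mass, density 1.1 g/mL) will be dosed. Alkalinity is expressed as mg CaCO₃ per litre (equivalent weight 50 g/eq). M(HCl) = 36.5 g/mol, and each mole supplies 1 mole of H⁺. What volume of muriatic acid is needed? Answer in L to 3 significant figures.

Volume: 385 m³ = 385,000 L.
Alkalinity to neutralize: (178 − 139) = 39 mg/L as CaCO₃ × 385,000 L = 15,020 g as CaCO₃.
Equivalents of H⁺ required: 15,020 ÷ 50 g/eq = 300.3 eq = 300.3 mol HCl.
Mass of HCl: 300.3 × 36.5 = 10,960 g.
Mass of 19.1% solution: 10,960 / 0.191 = 57,390 g.
Volume: 57,390 g ÷ 1.1 g/mL = 52,170 mL.

52.2 L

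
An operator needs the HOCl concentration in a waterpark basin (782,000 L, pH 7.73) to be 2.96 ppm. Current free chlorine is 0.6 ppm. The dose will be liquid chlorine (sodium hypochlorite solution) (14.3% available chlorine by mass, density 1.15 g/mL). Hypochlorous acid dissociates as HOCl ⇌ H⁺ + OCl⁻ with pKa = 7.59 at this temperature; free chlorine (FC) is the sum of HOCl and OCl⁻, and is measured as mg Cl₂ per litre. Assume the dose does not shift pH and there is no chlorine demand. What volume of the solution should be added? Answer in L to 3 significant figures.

30.7 L

[OCl⁻]/[HOCl] = 10^(pH − pKa) = 10^(7.73 − 7.59) = 1.38; fraction as HOCl = 1/(1 + 1.38) = 0.4201.
Free chlorine required for 2.96 ppm HOCl: 2.96 / 0.4201 = 7.046 ppm.
FC to add: 7.046 − 0.6 = 6.446 mg/L as Cl₂.
Cl₂ equivalent: 6.446 mg/L × 782,000 L = 5041 g.
Product at 14.3% available Cl: 5041 / 0.143 = 35,250 g.
Volume: 35,250 g ÷ 1.15 g/mL = 30,650 mL.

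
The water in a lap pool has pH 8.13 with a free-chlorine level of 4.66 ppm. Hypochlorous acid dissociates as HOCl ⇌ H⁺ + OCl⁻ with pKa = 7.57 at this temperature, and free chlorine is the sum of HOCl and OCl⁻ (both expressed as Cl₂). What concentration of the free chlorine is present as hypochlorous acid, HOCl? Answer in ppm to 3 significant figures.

[OCl⁻]/[HOCl] = 10^(pH − pKa) = 10^(8.13 − 7.57) = 10^0.56 = 3.631.
Fraction as HOCl = 1 / (1 + 3.631) = 0.2159.
HOCl = 0.2159 × 4.66 ppm = 1.006 ppm.

1.01 ppm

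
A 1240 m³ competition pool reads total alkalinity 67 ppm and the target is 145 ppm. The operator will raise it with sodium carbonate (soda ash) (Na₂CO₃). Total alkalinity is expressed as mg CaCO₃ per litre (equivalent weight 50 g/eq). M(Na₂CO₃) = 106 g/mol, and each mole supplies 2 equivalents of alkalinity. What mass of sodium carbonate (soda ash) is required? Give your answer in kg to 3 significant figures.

Volume: 1240 m³ = 1,240,000 L.
Alkalinity to add: (145 − 67) = 78 mg/L as CaCO₃ × 1,240,000 L = 96,720 g as CaCO₃.
Equivalents: 96,720 g ÷ 50 g/eq = 1934 eq.
Each mole of Na₂CO₃ supplies 2 eq, so 1934 / 2 = 967.2 mol.
Mass: 967.2 mol × 106 g/mol = 102,500 g.

103 kg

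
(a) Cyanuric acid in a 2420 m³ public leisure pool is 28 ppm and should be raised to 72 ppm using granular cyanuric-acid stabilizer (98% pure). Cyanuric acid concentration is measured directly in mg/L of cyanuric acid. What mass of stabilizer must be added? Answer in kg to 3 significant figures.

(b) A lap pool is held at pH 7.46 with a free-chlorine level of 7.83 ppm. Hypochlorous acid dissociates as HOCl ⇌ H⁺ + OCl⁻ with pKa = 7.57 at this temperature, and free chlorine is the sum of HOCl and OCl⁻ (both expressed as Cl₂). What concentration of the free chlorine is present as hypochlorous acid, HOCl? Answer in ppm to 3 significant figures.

(a) 109 kg; (b) 4.41 ppm

(a) Volume: 2420 m³ = 2,420,000 L.
(a) CYA to add: (72 − 28) = 44 mg/L × 2,420,000 L = 106,500 g cyanuric acid.
(a) At 98% purity: 106,500 / 0.98 = 108,700 g product.

(b) [OCl⁻]/[HOCl] = 10^(pH − pKa) = 10^(7.46 − 7.57) = 10^-0.11 = 0.7762.
(b) Fraction as HOCl = 1 / (1 + 0.7762) = 0.563.
(b) HOCl = 0.563 × 7.83 ppm = 4.408 ppm.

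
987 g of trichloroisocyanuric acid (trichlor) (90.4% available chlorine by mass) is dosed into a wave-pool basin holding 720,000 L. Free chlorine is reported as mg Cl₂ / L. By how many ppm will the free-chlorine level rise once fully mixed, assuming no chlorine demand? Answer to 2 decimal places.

1.24 ppm

Available chlorine delivered: 987 g × 0.904 = 892.2 g as Cl₂.
Concentration rise: 892.2 g / 720,000 L = 1.239 mg/L = 1.24 ppm.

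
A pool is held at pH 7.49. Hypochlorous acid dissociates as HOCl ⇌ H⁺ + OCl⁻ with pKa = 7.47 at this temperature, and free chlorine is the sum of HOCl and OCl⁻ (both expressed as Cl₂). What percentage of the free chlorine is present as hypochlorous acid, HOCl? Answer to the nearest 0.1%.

48.8%

[OCl⁻]/[HOCl] = 10^(pH − pKa) = 10^(7.49 − 7.47) = 10^0.02 = 1.047.
Fraction as HOCl = 1 / (1 + 1.047) = 0.4885.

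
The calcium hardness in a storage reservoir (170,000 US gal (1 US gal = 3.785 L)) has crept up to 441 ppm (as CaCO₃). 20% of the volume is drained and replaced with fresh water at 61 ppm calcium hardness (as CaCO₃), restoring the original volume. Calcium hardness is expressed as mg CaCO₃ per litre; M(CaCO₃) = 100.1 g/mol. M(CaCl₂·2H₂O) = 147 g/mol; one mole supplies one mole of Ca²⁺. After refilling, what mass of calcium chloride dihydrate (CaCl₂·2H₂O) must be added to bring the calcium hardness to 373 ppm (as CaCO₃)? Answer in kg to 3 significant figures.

Volume: 170,000 US gal × 3.785 L/gal = 643,450 L.
After draining 20% and refilling: 441 × 0.80 + 61 × 0.20 = 365 ppm.
Deficit to target: 373 − 365 = 8 mg/L.
As CaCO₃: 8 mg/L × 643,450 L = 5148 g; ÷ 100.1 = 51.42 mol Ca²⁺.
Mass: 51.42 × 147 = 7559 g.

7.56 kg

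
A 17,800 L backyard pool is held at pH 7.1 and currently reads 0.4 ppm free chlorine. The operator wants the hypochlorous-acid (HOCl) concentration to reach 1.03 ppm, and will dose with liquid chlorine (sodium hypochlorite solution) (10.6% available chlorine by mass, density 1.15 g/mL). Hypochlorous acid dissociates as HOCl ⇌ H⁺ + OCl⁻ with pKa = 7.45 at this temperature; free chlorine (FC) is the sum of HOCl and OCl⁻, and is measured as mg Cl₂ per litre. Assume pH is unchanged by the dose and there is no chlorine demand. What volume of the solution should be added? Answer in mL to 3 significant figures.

[OCl⁻]/[HOCl] = 10^(pH − pKa) = 10^(7.1 − 7.45) = 0.4467; fraction as HOCl = 1/(1 + 0.4467) = 0.6912.
Free chlorine required for 1.03 ppm HOCl: 1.03 / 0.6912 = 1.49 ppm.
FC to add: 1.49 − 0.4 = 1.09 mg/L as Cl₂.
Cl₂ equivalent: 1.09 mg/L × 17,800 L = 19.4 g.
Product at 10.6% available Cl: 19.4 / 0.106 = 183.1 g.
Volume: 183.1 g ÷ 1.15 g/mL = 159.2 mL.

159 mL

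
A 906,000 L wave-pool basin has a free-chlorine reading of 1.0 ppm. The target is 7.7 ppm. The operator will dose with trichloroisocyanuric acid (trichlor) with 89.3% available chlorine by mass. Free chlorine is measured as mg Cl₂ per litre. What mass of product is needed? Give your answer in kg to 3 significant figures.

Chlorine deficit: 7.7 − 1.0 = 6.7 ppm = 6.7 mg/L as Cl₂.
Cl₂ equivalent needed: 6.7 mg/L × 906,000 L = 6,070,000 mg = 6070 g.
Product at 89.3% available chlorine: 6070 / 0.893 = 6798 g.

6.80 kg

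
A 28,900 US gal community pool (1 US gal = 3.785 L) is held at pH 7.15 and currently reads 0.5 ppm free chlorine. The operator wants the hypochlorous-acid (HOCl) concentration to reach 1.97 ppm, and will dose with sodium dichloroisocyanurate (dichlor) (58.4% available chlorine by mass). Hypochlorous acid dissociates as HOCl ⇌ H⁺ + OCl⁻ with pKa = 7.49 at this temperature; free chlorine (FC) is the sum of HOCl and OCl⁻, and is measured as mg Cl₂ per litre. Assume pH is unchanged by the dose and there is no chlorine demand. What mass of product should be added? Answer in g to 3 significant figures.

444 g

Volume: 28,900 US gal × 3.785 L/gal = 109,386 L.
[OCl⁻]/[HOCl] = 10^(pH − pKa) = 10^(7.15 − 7.49) = 0.4571; fraction as HOCl = 1/(1 + 0.4571) = 0.6863.
Free chlorine required for 1.97 ppm HOCl: 1.97 / 0.6863 = 2.87 ppm.
FC to add: 2.87 − 0.5 = 2.37 mg/L as Cl₂.
Cl₂ equivalent: 2.37 mg/L × 109,386 L = 259.3 g.
Product at 58.4% available Cl: 259.3 / 0.584 = 444 g.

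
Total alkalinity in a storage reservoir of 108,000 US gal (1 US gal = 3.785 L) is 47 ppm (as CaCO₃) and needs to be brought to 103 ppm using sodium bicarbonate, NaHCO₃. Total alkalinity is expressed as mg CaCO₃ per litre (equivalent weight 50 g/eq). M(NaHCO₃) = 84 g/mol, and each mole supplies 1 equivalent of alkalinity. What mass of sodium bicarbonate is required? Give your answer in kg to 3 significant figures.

Volume: 108,000 US gal × 3.785 L/gal = 408,780 L.
Alkalinity to add: (103 − 47) = 56 mg/L as CaCO₃ × 408,780 L = 22,890 g as CaCO₃.
Equivalents: 22,890 g ÷ 50 g/eq = 457.8 eq.
NaHCO₃ supplies 1 eq per mole → 457.8 mol.
Mass: 457.8 mol × 84 g/mol = 38,460 g.

38.5 kg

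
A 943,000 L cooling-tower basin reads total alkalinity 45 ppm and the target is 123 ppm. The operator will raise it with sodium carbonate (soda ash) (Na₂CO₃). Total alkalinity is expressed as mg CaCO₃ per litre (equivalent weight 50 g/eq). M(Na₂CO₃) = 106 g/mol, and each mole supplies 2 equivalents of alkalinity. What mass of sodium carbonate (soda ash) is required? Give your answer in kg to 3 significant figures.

78.0 kg

Alkalinity to add: (123 − 45) = 78 mg/L as CaCO₃ × 943,000 L = 73,550 g as CaCO₃.
Equivalents: 73,550 g ÷ 50 g/eq = 1471 eq.
Each mole of Na₂CO₃ supplies 2 eq, so 1471 / 2 = 735.5 mol.
Mass: 735.5 mol × 106 g/mol = 77,970 g.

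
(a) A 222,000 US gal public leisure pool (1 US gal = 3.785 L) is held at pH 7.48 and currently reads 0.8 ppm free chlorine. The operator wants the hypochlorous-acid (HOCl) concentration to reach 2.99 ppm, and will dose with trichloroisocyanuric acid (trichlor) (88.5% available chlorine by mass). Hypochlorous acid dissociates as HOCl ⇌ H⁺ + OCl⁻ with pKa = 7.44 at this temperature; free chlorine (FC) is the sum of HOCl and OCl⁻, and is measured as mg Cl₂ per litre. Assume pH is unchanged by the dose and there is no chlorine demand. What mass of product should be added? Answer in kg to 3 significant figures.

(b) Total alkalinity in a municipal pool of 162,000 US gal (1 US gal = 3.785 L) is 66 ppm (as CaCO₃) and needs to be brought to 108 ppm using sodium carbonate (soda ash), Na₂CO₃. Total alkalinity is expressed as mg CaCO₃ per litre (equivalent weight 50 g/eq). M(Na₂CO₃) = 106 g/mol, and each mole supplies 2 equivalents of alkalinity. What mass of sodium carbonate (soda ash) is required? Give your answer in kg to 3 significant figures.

(a) 5.19 kg; (b) 27.3 kg

(a) Volume: 222,000 US gal × 3.785 L/gal = 840,270 L.
(a) [OCl⁻]/[HOCl] = 10^(pH − pKa) = 10^(7.48 − 7.44) = 1.096; fraction as HOCl = 1/(1 + 1.096) = 0.477.
(a) Free chlorine required for 2.99 ppm HOCl: 2.99 / 0.477 = 6.268 ppm.
(a) FC to add: 6.268 − 0.8 = 5.468 mg/L as Cl₂.
(a) Cl₂ equivalent: 5.468 mg/L × 840,270 L = 4595 g.
(a) Product at 88.5% available Cl: 4595 / 0.885 = 5192 g.

(b) Volume: 162,000 US gal × 3.785 L/gal = 613,170 L.
(b) Alkalinity to add: (108 − 66) = 42 mg/L as CaCO₃ × 613,170 L = 25,750 g as CaCO₃.
(b) Equivalents: 25,750 g ÷ 50 g/eq = 515.1 eq.
(b) Each mole of Na₂CO₃ supplies 2 eq, so 515.1 / 2 = 257.5 mol.
(b) Mass: 257.5 mol × 106 g/mol = 27,300 g.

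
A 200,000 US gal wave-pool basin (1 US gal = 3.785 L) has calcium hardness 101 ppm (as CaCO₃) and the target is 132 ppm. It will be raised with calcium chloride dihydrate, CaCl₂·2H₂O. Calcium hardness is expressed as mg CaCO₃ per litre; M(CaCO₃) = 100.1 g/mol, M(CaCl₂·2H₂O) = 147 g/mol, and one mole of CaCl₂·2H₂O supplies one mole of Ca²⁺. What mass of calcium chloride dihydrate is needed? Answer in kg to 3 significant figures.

Volume: 200,000 US gal × 3.785 L/gal = 757,000 L.
Hardness to add: (132 − 101) = 31 mg/L as CaCO₃ × 757,000 L = 23,470 g as CaCO₃.
Moles of Ca²⁺ (1 mol Ca²⁺ ≡ 1 mol CaCO₃): 23,470 / 100.1 g/mol = 234.4 mol.
Mass of CaCl₂·2H₂O: 234.4 × 147 = 34,460 g.

34.5 kg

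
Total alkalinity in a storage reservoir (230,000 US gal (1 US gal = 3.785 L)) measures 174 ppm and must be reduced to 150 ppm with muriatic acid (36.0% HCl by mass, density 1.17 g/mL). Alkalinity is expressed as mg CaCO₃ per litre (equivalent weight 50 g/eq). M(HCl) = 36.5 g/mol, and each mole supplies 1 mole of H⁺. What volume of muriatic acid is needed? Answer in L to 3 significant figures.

Volume: 230,000 US gal × 3.785 L/gal = 870,550 L.
Alkalinity to neutralize: (174 − 150) = 24 mg/L as CaCO₃ × 870,550 L = 20,890 g as CaCO₃.
Equivalents of H⁺ required: 20,890 ÷ 50 g/eq = 417.9 eq = 417.9 mol HCl.
Mass of HCl: 417.9 × 36.5 = 15,250 g.
Mass of 36.0% solution: 15,250 / 0.36 = 42,370 g.
Volume: 42,370 g ÷ 1.17 g/mL = 36,210 mL.

36.2 L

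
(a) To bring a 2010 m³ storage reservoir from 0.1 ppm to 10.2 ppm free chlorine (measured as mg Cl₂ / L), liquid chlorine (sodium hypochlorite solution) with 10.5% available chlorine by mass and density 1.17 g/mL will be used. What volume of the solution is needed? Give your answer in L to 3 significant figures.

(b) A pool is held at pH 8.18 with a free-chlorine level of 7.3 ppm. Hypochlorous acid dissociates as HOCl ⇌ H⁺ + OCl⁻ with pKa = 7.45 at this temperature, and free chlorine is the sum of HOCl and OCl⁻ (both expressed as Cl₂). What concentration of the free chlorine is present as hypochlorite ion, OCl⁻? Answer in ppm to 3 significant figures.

(a) Volume: 2010 m³ = 2,010,000 L.
(a) Chlorine deficit: 10.2 − 0.1 = 10.1 ppm = 10.1 mg/L as Cl₂.
(a) Cl₂ equivalent needed: 10.1 mg/L × 2,010,000 L = 20,300,000 mg = 20,300 g.
(a) Product at 10.5% available chlorine: 20,300 / 0.105 = 193,300 g.
(a) Volume at density 1.17 g/mL: 193,300 g ÷ 1.17 g/mL = 165,300 mL.

(b) [OCl⁻]/[HOCl] = 10^(pH − pKa) = 10^(8.18 − 7.45) = 10^0.73 = 5.37.
(b) Fraction as HOCl = 1 / (1 + 5.37) = 0.157.
(b) OCl⁻ = (1 − 0.157) × 7.3 ppm = 6.154 ppm.

(a) 165 L; (b) 6.15 ppm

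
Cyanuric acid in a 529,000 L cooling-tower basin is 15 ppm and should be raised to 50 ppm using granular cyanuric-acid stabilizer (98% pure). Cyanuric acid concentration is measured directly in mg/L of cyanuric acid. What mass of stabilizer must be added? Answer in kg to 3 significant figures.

CYA to add: (50 − 15) = 35 mg/L × 529,000 L = 18,520 g cyanuric acid.
At 98% purity: 18,520 / 0.98 = 18,890 g product.

18.9 kg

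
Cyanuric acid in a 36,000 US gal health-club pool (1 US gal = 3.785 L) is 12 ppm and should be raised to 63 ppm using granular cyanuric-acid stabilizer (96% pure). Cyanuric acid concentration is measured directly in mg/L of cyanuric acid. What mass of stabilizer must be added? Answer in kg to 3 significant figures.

Volume: 36,000 US gal × 3.785 L/gal = 136,260 L.
CYA to add: (63 − 12) = 51 mg/L × 136,260 L = 6949 g cyanuric acid.
At 96% purity: 6949 / 0.96 = 7239 g product.

7.24 kg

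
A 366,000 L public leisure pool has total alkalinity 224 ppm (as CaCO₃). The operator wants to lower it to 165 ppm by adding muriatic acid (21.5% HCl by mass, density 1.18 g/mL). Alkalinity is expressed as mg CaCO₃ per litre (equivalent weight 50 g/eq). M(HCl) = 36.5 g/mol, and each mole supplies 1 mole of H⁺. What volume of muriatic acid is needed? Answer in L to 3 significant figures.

Alkalinity to neutralize: (224 − 165) = 59 mg/L as CaCO₃ × 366,000 L = 21,590 g as CaCO₃.
Equivalents of H⁺ required: 21,590 ÷ 50 g/eq = 431.9 eq = 431.9 mol HCl.
Mass of HCl: 431.9 × 36.5 = 15,760 g.
Mass of 21.5% solution: 15,760 / 0.215 = 73,320 g.
Volume: 73,320 g ÷ 1.18 g/mL = 62,130 mL.

62.1 L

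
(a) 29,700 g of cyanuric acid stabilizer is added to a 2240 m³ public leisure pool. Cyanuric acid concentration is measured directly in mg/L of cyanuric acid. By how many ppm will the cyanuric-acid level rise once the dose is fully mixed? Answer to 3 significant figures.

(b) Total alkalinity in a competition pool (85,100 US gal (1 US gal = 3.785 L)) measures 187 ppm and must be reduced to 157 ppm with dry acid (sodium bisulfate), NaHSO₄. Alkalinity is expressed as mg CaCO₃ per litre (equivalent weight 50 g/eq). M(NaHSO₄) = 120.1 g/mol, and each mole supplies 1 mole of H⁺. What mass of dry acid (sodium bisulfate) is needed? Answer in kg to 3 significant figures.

(a) 13.3 ppm; (b) 23.2 kg

(a) Volume: 2240 m³ = 2,240,000 L.
(a) Rise: 29,700 g / 2,240,000 L × 1000 = 13.26 mg/L.

(b) Volume: 85,100 US gal × 3.785 L/gal = 322,104 L.
(b) Alkalinity to neutralize: (187 − 157) = 30 mg/L as CaCO₃ × 322,104 L = 9663 g as CaCO₃.
(b) Equivalents of H⁺ required: 9663 ÷ 50 g/eq = 193.3 eq = 193.3 mol NaHSO₄.
(b) Mass of NaHSO₄: 193.3 × 120.1 = 23,210 g.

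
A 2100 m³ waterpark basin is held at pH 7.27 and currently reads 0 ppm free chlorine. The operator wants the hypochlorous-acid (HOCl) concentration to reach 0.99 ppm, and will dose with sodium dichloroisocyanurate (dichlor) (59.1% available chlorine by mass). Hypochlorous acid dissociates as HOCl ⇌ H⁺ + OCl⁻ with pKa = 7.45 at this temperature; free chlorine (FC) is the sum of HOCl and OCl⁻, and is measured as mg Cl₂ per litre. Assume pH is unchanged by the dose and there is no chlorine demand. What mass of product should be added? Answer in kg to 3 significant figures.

Volume: 2100 m³ = 2,100,000 L.
[OCl⁻]/[HOCl] = 10^(pH − pKa) = 10^(7.27 − 7.45) = 0.6607; fraction as HOCl = 1/(1 + 0.6607) = 0.6022.
Free chlorine required for 0.99 ppm HOCl: 0.99 / 0.6022 = 1.644 ppm.
FC to add: 1.644 − 0 = 1.644 mg/L as Cl₂.
Cl₂ equivalent: 1.644 mg/L × 2,100,000 L = 3453 g.
Product at 59.1% available Cl: 3453 / 0.591 = 5842 g.

5.84 kg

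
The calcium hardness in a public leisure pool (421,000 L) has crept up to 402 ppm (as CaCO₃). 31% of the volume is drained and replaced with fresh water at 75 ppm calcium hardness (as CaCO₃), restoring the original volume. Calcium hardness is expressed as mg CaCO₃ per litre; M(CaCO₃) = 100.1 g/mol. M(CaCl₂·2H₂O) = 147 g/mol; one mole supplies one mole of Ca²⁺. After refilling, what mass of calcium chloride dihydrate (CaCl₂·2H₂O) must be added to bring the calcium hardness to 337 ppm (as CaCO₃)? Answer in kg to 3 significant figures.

22.5 kg

After draining 31% and refilling: 402 × 0.69 + 75 × 0.31 = 300.63 ppm.
Deficit to target: 337 − 300.63 = 36.37 mg/L.
As CaCO₃: 36.37 mg/L × 421,000 L = 15,310 g; ÷ 100.1 = 153 mol Ca²⁺.
Mass: 153 × 147 = 22,490 g.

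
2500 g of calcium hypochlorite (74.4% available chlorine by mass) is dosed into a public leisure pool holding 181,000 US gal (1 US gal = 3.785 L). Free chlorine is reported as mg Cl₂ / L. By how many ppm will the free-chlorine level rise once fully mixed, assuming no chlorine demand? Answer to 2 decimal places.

2.71 ppm

Volume: 181,000 US gal × 3.785 L/gal = 685,085 L.
Available chlorine delivered: 2500 g × 0.744 = 1860 g as Cl₂.
Concentration rise: 1860 g / 685,085 L = 2.715 mg/L = 2.71 ppm.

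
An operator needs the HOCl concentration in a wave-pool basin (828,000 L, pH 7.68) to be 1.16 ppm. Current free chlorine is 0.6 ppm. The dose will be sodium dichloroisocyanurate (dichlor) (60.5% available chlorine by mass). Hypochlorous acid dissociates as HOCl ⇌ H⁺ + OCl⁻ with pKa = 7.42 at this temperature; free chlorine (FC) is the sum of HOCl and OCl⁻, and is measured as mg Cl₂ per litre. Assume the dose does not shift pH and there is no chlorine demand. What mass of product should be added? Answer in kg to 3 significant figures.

3.66 kg

[OCl⁻]/[HOCl] = 10^(pH − pKa) = 10^(7.68 − 7.42) = 1.82; fraction as HOCl = 1/(1 + 1.82) = 0.3546.
Free chlorine required for 1.16 ppm HOCl: 1.16 / 0.3546 = 3.271 ppm.
FC to add: 3.271 − 0.6 = 2.671 mg/L as Cl₂.
Cl₂ equivalent: 2.671 mg/L × 828,000 L = 2211 g.
Product at 60.5% available Cl: 2211 / 0.605 = 3655 g.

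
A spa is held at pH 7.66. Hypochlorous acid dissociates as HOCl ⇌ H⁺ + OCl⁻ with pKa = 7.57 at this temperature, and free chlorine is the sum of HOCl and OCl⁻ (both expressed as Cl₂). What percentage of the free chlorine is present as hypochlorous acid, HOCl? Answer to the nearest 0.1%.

[OCl⁻]/[HOCl] = 10^(pH − pKa) = 10^(7.66 − 7.57) = 10^0.09 = 1.23.
Fraction as HOCl = 1 / (1 + 1.23) = 0.4484.

44.8%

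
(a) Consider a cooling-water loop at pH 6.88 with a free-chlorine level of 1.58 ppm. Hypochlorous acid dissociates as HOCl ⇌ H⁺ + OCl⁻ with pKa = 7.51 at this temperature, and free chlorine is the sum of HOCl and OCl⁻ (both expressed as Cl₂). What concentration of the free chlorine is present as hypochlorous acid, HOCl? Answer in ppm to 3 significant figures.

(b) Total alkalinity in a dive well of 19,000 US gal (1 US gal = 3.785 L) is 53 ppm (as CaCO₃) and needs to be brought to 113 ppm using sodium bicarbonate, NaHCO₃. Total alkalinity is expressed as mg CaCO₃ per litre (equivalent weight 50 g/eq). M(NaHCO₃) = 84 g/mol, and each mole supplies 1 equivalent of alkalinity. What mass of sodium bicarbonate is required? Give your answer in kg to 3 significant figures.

(a) [OCl⁻]/[HOCl] = 10^(pH − pKa) = 10^(6.88 − 7.51) = 10^-0.63 = 0.2344.
(a) Fraction as HOCl = 1 / (1 + 0.2344) = 0.8101.
(a) HOCl = 0.8101 × 1.58 ppm = 1.28 ppm.

(b) Volume: 19,000 US gal × 3.785 L/gal = 71,915 L.
(b) Alkalinity to add: (113 − 53) = 60 mg/L as CaCO₃ × 71,915 L = 4315 g as CaCO₃.
(b) Equivalents: 4315 g ÷ 50 g/eq = 86.3 eq.
(b) NaHCO₃ supplies 1 eq per mole → 86.3 mol.
(b) Mass: 86.3 mol × 84 g/mol = 7249 g.

(a) 1.28 ppm; (b) 7.25 kg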